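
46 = 46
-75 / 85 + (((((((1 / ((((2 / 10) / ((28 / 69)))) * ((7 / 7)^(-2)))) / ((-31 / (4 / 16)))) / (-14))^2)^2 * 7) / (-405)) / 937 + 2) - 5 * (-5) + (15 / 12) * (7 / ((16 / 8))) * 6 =22630789916600587740713 / 432152124214782355344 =52.37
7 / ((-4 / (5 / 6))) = -35 / 24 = -1.46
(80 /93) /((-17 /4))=-320 /1581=-0.20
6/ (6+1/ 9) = 54/ 55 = 0.98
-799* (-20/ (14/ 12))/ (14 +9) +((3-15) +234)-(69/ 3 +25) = 123894/ 161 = 769.53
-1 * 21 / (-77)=3 / 11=0.27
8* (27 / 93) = 72 / 31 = 2.32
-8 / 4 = -2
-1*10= -10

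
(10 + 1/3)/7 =31/21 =1.48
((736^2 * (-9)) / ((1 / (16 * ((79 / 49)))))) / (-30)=1027055616 / 245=4192063.74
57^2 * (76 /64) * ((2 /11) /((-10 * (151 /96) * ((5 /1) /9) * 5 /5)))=-3333474 /41525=-80.28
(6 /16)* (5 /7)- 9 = -8.73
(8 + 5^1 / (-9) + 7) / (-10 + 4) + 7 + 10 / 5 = 178 / 27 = 6.59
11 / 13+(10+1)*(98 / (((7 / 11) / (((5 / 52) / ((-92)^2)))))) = 190443 / 220064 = 0.87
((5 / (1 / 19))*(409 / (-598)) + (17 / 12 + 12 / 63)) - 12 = -75.37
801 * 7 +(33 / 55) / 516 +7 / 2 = 4825031 / 860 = 5610.50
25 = 25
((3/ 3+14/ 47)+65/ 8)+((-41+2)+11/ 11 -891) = -345761/ 376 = -919.58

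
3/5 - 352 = -1757/5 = -351.40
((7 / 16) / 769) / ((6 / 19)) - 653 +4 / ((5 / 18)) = -235719367 / 369120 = -638.60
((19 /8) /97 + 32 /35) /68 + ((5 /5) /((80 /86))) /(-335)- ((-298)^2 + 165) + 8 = -55040591156701 /618704800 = -88960.99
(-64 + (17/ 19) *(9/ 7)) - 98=-160.85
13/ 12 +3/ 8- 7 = -133/ 24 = -5.54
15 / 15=1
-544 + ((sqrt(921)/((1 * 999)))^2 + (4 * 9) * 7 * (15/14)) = -274.00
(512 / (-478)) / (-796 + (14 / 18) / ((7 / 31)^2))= 16128 / 11755693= 0.00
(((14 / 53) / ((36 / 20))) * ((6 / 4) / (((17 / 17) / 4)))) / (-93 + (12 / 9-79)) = -35 / 6784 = -0.01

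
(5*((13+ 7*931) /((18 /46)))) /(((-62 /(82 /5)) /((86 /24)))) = -132392485 /1674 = -79087.51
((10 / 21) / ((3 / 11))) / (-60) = -11 / 378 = -0.03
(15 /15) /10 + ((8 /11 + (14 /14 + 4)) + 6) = 1301 /110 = 11.83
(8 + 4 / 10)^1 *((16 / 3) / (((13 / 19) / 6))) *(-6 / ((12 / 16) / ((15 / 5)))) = -612864 / 65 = -9428.68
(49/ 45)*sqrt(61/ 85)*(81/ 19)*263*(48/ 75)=1855728*sqrt(5185)/ 201875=661.92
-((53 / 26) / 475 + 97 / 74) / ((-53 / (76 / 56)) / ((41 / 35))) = 125706 / 3186625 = 0.04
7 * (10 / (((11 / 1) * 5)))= 14 / 11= 1.27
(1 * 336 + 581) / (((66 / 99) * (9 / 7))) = 6419 / 6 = 1069.83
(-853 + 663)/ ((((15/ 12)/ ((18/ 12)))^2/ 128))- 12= -175164/ 5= -35032.80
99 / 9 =11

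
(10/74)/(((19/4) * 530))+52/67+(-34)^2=1156.78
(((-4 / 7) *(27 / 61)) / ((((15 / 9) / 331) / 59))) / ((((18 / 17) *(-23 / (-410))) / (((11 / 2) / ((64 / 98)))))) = -9432917109 / 22448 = -420211.92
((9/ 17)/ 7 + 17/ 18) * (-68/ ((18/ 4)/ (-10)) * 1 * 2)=174800/ 567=308.29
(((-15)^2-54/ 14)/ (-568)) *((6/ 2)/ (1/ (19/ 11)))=-2.02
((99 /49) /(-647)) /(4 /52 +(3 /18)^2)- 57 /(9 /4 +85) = -370355784 /542153003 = -0.68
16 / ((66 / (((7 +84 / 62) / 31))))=2072 / 31713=0.07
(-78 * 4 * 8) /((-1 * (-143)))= -192 /11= -17.45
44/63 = 0.70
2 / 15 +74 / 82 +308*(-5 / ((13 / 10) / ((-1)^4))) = -9462719 / 7995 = -1183.58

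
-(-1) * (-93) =-93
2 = 2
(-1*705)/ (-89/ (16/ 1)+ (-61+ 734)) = -11280/ 10679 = -1.06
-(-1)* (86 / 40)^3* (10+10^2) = 874577 / 800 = 1093.22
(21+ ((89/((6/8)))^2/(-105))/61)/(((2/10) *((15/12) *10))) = 2167618/288225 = 7.52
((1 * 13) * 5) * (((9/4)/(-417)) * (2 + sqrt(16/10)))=-1.15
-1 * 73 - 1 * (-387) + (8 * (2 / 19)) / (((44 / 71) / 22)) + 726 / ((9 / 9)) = 20328 / 19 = 1069.89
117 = 117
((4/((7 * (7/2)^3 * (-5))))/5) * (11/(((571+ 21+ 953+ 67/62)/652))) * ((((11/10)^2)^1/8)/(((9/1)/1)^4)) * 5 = -53804344/188753947822125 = -0.00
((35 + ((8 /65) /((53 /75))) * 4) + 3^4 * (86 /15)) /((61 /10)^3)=344566600 /156389909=2.20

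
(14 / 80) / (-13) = -7 / 520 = -0.01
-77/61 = -1.26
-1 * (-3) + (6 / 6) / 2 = 7 / 2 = 3.50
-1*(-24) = 24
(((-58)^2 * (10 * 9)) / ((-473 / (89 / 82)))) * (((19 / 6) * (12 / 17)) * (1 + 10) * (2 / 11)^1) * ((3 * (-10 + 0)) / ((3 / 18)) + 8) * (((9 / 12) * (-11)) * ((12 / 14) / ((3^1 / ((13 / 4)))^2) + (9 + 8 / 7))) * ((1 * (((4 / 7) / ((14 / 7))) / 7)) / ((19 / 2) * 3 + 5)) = -958914490680 / 16017757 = -59865.72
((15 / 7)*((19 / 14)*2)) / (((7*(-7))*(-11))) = 0.01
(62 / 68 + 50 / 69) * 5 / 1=19195 / 2346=8.18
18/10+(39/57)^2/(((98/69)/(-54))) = -1415034/88445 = -16.00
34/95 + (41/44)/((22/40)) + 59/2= 725383/22990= 31.55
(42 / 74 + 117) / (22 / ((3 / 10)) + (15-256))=-13050 / 18611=-0.70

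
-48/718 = -24/359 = -0.07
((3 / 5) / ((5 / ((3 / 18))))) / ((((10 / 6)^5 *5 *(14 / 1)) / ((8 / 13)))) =486 / 35546875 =0.00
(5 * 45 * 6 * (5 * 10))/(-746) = -33750/373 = -90.48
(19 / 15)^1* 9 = 57 / 5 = 11.40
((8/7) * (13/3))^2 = 10816/441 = 24.53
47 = 47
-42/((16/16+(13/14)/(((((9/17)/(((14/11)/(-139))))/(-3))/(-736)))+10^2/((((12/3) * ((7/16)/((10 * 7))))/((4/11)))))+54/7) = -1348578/45845215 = -0.03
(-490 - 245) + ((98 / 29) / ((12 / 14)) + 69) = -662.06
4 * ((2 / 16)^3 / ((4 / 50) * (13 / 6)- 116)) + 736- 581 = 172350005 / 1111936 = 155.00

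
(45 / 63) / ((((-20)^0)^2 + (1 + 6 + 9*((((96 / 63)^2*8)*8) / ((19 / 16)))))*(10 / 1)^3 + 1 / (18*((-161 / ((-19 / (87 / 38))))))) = 0.00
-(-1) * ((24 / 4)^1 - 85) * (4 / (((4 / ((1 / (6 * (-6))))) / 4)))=8.78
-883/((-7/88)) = 77704/7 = 11100.57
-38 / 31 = -1.23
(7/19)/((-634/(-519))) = 3633/12046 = 0.30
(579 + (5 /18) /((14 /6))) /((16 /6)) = 24323 /112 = 217.17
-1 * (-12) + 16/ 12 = 40/ 3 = 13.33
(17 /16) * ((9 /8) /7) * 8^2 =153 /14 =10.93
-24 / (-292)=6 / 73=0.08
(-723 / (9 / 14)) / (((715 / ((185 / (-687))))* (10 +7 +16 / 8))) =124838 / 5599737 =0.02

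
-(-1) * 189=189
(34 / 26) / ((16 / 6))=51 / 104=0.49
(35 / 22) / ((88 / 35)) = 1225 / 1936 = 0.63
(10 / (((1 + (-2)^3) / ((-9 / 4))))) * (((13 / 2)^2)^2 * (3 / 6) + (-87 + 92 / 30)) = 1164381 / 448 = 2599.06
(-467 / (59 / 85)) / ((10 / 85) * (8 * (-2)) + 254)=-674815 / 252874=-2.67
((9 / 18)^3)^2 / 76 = 1 / 4864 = 0.00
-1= -1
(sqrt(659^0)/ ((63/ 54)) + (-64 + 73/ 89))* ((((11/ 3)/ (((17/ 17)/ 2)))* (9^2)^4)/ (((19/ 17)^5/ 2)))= -34805665324744656012/ 1542609677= -22562846482.61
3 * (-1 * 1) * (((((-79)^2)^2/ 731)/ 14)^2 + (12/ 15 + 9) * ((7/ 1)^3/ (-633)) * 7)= -4801637061414956921/ 110495167580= -43455629.48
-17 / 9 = -1.89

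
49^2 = 2401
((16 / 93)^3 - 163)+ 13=-120649454 / 804357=-149.99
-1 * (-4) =4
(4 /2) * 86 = 172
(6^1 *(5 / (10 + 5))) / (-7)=-2 / 7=-0.29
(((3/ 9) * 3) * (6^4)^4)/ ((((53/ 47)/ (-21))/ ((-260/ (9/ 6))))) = 482635482967572480/ 53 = 9106329867312688.30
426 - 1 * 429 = -3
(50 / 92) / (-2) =-25 / 92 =-0.27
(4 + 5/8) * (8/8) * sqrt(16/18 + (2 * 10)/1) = 37 * sqrt(47)/12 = 21.14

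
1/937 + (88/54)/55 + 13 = 1648318/126495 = 13.03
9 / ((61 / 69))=10.18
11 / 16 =0.69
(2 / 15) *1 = 2 / 15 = 0.13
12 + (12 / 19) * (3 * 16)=804 / 19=42.32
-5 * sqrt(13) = -18.03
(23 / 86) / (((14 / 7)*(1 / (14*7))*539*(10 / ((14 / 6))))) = 161 / 28380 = 0.01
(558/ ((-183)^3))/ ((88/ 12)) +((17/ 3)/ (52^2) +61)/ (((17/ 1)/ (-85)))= -6177672899267/ 20253968592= -305.01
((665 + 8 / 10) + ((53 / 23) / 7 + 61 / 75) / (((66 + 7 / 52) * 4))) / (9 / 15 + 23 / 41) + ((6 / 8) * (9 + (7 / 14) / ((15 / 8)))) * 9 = 147907318507 / 232545180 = 636.04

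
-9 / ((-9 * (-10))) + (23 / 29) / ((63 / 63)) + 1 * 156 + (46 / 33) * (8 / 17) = 25599121 / 162690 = 157.35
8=8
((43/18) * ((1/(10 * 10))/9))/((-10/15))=-43/10800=-0.00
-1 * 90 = -90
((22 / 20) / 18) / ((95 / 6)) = 11 / 2850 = 0.00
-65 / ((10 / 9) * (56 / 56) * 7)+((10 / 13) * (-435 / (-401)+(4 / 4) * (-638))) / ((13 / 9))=-329736753 / 948766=-347.54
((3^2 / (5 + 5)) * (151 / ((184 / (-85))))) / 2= -23103 / 736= -31.39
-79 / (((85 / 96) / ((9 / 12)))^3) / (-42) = 4914432 / 4298875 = 1.14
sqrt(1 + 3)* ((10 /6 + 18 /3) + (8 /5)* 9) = 662 /15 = 44.13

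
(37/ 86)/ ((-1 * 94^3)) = -37/ 71430224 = -0.00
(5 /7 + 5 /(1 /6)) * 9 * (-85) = -164475 /7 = -23496.43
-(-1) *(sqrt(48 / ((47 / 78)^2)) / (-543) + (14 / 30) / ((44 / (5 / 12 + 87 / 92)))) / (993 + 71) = 47 / 3461040- 13 *sqrt(3) / 1131431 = -0.00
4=4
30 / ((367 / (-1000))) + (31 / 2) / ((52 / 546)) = 118917 / 1468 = 81.01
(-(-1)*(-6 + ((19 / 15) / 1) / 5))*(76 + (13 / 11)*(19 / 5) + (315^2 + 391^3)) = -473118427239 / 1375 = -344086128.90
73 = 73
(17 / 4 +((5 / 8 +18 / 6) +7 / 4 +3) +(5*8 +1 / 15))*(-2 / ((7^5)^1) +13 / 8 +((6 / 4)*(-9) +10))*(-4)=1594161083 / 4033680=395.21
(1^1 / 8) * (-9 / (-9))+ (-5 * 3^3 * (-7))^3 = 6751269001 / 8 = 843908625.12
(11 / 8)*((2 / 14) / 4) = 11 / 224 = 0.05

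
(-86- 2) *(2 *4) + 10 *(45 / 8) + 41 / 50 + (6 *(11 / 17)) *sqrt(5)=-64693 / 100 + 66 *sqrt(5) / 17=-638.25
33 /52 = 0.63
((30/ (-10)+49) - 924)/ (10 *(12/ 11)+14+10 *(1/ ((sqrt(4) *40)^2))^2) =-39559168000/ 1122304011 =-35.25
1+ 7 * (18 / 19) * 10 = 1279 / 19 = 67.32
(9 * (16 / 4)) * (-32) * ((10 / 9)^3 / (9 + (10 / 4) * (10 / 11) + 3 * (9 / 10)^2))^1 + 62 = -65103394 / 1220913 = -53.32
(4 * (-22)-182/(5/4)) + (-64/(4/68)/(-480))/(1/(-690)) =-8988/5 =-1797.60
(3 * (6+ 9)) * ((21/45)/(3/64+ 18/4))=448/97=4.62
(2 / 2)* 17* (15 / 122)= 255 / 122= 2.09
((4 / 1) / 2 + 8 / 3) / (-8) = -7 / 12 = -0.58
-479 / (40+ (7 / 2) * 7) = -958 / 129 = -7.43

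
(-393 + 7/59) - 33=-25127/59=-425.88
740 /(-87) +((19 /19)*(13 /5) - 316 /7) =-155443 /3045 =-51.05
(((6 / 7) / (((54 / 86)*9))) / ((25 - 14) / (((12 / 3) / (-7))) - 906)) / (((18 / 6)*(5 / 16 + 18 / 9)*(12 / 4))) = -5504 / 698789511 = -0.00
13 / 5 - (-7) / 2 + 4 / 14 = 447 / 70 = 6.39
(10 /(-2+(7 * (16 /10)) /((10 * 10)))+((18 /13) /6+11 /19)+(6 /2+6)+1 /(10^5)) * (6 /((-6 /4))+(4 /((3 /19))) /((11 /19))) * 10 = 1794.31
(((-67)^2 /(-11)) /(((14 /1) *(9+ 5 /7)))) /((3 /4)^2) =-8978 /1683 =-5.33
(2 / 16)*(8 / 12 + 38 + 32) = 53 / 6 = 8.83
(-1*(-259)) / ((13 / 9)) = 2331 / 13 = 179.31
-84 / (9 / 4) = -37.33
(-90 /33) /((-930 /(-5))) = -5 /341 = -0.01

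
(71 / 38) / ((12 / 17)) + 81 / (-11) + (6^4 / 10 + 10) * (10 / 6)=1143397 / 5016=227.95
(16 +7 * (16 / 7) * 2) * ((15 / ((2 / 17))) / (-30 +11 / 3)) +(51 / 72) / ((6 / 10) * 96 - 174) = -256459195 / 1103472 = -232.41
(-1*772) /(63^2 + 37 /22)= -16984 /87355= -0.19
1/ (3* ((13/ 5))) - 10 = -385/ 39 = -9.87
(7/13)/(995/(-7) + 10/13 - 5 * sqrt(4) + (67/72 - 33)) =-0.00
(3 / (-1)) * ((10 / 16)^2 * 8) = -75 / 8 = -9.38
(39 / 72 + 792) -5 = 18901 / 24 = 787.54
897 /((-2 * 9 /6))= -299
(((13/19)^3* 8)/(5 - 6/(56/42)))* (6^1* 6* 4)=5061888/6859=737.99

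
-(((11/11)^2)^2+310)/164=-311/164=-1.90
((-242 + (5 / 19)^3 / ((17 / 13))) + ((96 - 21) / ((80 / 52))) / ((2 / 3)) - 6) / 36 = -163114597 / 33581664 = -4.86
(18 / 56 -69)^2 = 3697929 / 784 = 4716.75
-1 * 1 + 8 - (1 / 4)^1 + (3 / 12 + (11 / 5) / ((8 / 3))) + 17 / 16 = 711 / 80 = 8.89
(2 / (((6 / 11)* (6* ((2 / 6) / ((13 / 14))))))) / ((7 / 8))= 1.95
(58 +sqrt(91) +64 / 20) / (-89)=-306 / 445-sqrt(91) / 89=-0.79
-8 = -8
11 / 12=0.92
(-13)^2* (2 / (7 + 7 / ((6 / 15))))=676 / 49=13.80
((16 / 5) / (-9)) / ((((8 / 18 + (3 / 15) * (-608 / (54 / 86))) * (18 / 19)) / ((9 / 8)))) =57 / 26084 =0.00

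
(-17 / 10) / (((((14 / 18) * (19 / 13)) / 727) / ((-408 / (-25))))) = -294984612 / 16625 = -17743.44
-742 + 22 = -720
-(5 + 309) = -314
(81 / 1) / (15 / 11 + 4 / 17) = 15147 / 299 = 50.66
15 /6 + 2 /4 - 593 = -590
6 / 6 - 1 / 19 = 18 / 19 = 0.95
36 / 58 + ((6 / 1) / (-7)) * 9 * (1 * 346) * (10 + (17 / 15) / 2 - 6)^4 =-1160830.57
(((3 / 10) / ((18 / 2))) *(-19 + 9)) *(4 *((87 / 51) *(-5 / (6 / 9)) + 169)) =-10622 / 51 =-208.27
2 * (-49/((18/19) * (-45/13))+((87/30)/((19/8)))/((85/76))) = 1103923/34425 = 32.07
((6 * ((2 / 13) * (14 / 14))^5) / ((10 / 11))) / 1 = 1056 / 1856465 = 0.00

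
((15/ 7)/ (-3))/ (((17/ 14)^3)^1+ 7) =-1960/ 24121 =-0.08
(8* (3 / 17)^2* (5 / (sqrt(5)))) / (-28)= -18* sqrt(5) / 2023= -0.02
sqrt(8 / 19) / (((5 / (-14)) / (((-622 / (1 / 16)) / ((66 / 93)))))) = 4319168 *sqrt(38) / 1045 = 25478.60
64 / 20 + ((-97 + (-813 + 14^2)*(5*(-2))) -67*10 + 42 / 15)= 5409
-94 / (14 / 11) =-517 / 7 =-73.86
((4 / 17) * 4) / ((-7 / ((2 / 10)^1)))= -16 / 595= -0.03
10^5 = 100000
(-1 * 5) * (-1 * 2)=10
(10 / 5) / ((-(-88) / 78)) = 39 / 22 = 1.77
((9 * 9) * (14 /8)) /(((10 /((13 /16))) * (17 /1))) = 7371 /10880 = 0.68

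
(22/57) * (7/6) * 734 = 56518/171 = 330.51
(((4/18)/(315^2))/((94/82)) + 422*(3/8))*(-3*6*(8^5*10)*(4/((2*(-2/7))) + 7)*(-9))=0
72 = 72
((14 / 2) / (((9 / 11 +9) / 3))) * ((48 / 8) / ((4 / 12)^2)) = 231 / 2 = 115.50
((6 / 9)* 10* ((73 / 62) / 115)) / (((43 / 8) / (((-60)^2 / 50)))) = 28032 / 30659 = 0.91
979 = 979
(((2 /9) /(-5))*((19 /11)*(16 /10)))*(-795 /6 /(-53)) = -152 /495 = -0.31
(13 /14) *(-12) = -78 /7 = -11.14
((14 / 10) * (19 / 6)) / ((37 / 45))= 399 / 74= 5.39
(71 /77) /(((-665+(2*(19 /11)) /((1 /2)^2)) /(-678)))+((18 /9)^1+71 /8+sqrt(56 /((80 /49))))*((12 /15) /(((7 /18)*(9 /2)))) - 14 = -288974 /35815+8*sqrt(70) /25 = -5.39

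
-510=-510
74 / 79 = 0.94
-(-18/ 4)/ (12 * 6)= 1/ 16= 0.06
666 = 666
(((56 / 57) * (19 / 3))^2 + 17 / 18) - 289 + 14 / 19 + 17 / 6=-378239 / 1539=-245.77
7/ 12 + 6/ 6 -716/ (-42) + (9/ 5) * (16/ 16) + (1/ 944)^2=1911709609/ 93569280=20.43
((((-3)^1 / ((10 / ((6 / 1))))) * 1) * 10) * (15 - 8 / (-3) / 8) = -276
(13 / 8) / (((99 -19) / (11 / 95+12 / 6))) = 0.04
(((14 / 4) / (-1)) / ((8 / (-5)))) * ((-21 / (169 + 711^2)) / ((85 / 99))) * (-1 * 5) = 14553 / 27509536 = 0.00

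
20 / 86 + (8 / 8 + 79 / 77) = 7478 / 3311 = 2.26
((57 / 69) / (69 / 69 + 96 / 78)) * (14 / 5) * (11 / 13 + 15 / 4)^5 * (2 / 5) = 850.67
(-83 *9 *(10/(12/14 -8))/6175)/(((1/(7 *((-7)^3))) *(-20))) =12554829/617500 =20.33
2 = 2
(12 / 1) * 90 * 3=3240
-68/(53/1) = -68/53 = -1.28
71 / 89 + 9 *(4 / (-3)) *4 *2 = -8473 / 89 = -95.20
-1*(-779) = 779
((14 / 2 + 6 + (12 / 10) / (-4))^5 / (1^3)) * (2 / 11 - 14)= -627729018733 / 137500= -4565301.95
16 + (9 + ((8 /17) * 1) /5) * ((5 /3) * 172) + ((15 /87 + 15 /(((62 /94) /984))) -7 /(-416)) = 476853139151 /19073184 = 25001.23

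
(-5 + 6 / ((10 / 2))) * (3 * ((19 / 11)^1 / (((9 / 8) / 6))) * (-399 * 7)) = 16132368 / 55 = 293315.78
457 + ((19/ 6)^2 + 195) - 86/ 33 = 261131/ 396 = 659.42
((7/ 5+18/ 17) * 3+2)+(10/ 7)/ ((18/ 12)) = 18437/ 1785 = 10.33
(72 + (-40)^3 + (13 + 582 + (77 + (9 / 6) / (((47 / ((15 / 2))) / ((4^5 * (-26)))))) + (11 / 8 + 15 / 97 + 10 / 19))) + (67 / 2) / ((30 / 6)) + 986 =-237805863217 / 3464840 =-68634.01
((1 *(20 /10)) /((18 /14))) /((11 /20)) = 280 /99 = 2.83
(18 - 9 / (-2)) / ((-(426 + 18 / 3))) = -5 / 96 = -0.05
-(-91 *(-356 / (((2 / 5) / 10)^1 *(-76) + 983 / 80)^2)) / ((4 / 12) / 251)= -1301023360000 / 4560867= -285257.90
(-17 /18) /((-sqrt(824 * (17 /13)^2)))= 13 * sqrt(206) /7416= 0.03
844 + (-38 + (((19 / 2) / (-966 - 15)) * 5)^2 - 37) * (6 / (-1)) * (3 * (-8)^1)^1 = -1064549024 / 106929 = -9955.66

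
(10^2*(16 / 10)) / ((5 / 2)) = 64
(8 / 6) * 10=13.33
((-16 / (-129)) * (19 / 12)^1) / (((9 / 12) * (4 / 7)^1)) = 532 / 1161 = 0.46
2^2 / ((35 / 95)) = 76 / 7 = 10.86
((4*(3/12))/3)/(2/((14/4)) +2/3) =7/26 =0.27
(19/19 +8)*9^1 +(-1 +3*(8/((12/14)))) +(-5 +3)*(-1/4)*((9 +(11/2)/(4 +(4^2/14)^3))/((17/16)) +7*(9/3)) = 1973029/16014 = 123.21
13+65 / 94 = 13.69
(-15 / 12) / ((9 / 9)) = -5 / 4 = -1.25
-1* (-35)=35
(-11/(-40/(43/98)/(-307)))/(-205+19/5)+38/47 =36795669/37069088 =0.99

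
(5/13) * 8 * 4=160/13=12.31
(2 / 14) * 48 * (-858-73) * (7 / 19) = -2352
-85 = -85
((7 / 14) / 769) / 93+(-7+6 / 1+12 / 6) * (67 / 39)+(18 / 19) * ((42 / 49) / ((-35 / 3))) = 1.65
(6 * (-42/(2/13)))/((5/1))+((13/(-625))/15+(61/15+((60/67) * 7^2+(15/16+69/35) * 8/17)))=-13867300141/49831250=-278.29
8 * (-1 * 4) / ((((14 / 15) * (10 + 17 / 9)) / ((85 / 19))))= -183600 / 14231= -12.90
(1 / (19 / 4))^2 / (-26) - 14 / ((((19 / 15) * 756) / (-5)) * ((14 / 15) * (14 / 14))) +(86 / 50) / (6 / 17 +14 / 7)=79592993 / 98553000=0.81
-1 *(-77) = 77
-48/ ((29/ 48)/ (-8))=635.59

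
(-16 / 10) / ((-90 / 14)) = 56 / 225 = 0.25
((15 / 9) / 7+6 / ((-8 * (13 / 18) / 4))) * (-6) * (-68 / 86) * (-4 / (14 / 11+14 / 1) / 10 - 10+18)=-60861377 / 410865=-148.13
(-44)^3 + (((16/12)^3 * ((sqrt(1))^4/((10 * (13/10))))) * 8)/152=-568092032/6669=-85183.99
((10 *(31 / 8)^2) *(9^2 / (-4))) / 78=-129735 / 3328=-38.98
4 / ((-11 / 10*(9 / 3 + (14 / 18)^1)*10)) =-18 / 187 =-0.10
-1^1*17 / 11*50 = -77.27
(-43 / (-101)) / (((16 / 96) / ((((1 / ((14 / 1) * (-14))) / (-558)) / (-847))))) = -43 / 1559350716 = -0.00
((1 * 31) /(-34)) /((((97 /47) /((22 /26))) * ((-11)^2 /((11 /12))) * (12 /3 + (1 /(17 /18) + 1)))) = -1457 /3117192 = -0.00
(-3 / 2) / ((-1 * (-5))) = -3 / 10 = -0.30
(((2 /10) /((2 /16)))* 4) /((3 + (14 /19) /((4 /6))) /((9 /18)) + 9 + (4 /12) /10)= 0.37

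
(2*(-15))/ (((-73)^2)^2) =-30/ 28398241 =-0.00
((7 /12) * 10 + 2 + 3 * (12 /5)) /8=451 /240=1.88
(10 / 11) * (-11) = -10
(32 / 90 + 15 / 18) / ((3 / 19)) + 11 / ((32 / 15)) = 54803 / 4320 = 12.69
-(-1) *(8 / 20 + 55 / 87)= 449 / 435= 1.03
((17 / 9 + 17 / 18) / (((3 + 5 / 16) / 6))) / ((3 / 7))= 1904 / 159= 11.97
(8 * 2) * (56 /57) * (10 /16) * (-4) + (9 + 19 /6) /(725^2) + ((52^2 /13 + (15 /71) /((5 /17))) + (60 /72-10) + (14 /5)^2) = 357569059976 /2127204375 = 168.09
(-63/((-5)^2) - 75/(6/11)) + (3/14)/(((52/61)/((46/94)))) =-119667883/855400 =-139.90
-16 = -16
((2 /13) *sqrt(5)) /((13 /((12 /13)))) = 24 *sqrt(5) /2197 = 0.02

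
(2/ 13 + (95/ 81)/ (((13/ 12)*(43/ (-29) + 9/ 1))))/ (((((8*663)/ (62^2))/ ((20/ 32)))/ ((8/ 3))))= 27378890/ 76097151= 0.36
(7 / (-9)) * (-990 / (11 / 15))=1050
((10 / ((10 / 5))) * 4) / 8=5 / 2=2.50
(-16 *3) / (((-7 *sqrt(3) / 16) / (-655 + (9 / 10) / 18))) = -838336 *sqrt(3) / 35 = -41486.87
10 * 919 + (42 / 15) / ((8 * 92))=16909607 / 1840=9190.00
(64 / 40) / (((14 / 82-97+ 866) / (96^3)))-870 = 970.39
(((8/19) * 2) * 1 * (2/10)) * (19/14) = 8/35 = 0.23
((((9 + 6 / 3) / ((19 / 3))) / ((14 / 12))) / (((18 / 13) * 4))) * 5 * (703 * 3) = 79365 / 28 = 2834.46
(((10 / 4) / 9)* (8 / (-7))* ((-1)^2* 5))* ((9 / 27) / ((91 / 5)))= -0.03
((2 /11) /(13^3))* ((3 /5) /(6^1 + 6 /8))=8 /1087515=0.00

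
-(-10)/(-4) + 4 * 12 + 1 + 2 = 97/2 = 48.50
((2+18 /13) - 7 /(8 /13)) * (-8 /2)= 831 /26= 31.96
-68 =-68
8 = 8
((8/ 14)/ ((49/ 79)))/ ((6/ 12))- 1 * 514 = -175670/ 343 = -512.16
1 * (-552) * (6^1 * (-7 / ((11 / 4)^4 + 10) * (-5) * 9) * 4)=-1068318720 / 17201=-62107.94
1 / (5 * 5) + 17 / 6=431 / 150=2.87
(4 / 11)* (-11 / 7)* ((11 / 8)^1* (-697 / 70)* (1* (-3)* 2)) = -46.94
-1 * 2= -2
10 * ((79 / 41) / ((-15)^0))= 790 / 41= 19.27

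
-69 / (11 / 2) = -12.55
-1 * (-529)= 529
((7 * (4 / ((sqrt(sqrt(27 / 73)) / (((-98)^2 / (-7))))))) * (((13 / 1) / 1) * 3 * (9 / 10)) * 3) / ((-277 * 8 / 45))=7584759 * 219^(1 / 4) / 277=105335.08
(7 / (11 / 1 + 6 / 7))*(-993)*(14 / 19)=-431.96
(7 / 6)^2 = 49 / 36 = 1.36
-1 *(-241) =241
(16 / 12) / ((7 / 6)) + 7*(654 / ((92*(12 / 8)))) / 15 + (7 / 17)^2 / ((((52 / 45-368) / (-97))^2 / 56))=95533509785387 / 23774637907230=4.02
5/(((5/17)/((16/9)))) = 272/9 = 30.22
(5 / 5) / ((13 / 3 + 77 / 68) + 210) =204 / 43955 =0.00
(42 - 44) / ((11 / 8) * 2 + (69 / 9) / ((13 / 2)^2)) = -4056 / 5945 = -0.68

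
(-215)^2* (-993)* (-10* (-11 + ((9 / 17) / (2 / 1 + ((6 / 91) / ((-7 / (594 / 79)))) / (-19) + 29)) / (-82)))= -104326320101528637375 / 20661736267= -5049252335.49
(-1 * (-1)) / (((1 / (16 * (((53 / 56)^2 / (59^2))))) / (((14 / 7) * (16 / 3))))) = 22472 / 511707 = 0.04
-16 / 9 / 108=-4 / 243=-0.02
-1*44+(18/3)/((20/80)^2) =52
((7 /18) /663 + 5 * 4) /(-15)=-238687 /179010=-1.33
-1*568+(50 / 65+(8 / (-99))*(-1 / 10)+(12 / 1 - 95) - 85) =-4731158 / 6435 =-735.22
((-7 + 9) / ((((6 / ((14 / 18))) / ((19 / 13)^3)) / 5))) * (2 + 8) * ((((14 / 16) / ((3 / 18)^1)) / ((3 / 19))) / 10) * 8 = 63857290 / 59319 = 1076.51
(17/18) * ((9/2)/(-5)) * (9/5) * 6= -459/50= -9.18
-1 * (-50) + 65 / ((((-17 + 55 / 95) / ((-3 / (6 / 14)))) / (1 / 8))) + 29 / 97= 1001273 / 18624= 53.76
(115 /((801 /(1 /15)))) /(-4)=-23 /9612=-0.00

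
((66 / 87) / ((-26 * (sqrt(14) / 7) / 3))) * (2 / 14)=-33 * sqrt(14) / 5278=-0.02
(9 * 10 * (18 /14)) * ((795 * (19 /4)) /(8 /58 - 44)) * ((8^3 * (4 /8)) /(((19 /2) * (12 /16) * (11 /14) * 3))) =-1670400 /11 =-151854.55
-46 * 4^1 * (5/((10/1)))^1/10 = -46/5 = -9.20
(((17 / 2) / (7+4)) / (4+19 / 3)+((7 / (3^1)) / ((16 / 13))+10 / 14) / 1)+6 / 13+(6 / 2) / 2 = 4.65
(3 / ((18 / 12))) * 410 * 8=6560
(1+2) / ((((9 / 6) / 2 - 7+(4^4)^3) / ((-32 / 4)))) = -32 / 22369613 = -0.00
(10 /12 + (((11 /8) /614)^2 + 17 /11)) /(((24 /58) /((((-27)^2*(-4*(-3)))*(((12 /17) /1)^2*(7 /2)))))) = 49463311472001 /563986016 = 87703.08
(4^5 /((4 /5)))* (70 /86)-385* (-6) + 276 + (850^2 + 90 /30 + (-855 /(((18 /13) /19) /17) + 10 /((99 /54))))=498242889 /946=526683.82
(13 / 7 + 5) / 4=1.71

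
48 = 48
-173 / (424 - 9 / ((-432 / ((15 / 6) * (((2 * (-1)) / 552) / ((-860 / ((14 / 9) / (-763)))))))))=-386717545728 / 947793291263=-0.41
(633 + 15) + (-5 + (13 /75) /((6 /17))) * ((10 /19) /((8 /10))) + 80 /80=646.03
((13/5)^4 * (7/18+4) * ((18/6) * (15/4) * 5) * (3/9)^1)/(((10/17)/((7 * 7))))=1879513727/6000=313252.29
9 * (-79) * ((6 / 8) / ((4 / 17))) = -36261 / 16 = -2266.31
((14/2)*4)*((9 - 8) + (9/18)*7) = 126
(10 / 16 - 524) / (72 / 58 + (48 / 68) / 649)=-421.24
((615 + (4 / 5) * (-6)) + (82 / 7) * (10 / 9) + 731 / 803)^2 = 24922811867116816 / 63981173025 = 389533.53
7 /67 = 0.10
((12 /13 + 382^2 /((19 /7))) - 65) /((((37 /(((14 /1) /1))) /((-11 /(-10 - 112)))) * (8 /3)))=3063812367 /4459832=686.98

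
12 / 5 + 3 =27 / 5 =5.40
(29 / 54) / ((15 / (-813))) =-7859 / 270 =-29.11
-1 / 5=-0.20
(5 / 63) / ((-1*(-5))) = 1 / 63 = 0.02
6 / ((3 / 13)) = 26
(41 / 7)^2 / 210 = 1681 / 10290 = 0.16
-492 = -492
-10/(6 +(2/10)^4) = -6250/3751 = -1.67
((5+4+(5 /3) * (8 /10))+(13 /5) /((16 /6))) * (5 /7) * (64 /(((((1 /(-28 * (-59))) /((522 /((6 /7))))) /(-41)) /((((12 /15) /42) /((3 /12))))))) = -24369896192 /15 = -1624659746.13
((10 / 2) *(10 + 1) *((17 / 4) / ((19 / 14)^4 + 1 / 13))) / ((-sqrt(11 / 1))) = -20.31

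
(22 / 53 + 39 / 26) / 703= 203 / 74518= 0.00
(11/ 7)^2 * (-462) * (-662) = 5286732/ 7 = 755247.43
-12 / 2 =-6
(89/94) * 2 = 89/47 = 1.89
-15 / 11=-1.36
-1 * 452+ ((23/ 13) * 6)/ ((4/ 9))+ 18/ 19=-211021/ 494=-427.17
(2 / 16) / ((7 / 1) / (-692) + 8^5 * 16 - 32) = 173 / 725570290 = 0.00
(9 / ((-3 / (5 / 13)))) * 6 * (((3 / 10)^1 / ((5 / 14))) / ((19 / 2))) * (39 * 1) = -2268 / 95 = -23.87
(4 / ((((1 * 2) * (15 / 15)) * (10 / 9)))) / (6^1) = 3 / 10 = 0.30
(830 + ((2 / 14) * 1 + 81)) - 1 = 6371 / 7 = 910.14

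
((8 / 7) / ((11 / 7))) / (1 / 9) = 72 / 11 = 6.55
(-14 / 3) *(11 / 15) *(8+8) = -2464 / 45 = -54.76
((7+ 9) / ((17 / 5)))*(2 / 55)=32 / 187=0.17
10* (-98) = -980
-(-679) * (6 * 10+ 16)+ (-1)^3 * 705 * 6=47374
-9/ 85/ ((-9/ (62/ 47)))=62/ 3995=0.02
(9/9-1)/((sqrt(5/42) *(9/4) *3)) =0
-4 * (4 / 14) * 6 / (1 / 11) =-75.43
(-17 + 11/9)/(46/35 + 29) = -4970/9549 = -0.52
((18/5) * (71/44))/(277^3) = 639/2337932630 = 0.00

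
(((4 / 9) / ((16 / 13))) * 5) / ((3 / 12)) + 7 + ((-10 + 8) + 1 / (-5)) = 12.02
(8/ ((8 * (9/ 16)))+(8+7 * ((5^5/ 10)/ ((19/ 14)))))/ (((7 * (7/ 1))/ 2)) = 66.19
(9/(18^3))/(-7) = -1/4536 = -0.00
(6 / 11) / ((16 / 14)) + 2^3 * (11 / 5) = 3977 / 220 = 18.08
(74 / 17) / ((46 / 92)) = 148 / 17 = 8.71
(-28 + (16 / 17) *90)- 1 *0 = 964 / 17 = 56.71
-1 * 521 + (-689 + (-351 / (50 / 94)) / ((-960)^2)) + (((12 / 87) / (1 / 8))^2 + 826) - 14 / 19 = -15688359529507 / 40906240000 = -383.52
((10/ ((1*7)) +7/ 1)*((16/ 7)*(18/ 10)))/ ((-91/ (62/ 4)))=-131688/ 22295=-5.91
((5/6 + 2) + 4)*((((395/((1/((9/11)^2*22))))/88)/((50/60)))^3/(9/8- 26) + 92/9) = -137057.32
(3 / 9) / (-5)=-1 / 15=-0.07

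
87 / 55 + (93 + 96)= 190.58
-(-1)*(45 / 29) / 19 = 45 / 551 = 0.08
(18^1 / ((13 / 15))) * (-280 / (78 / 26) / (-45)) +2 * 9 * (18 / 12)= 911 / 13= 70.08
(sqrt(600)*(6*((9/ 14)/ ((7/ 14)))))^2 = 1749600/ 49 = 35706.12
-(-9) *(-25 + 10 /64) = -7155 /32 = -223.59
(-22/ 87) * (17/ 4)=-187/ 174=-1.07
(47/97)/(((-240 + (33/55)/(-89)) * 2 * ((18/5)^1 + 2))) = -104575/580153896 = -0.00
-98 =-98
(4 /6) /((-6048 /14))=-0.00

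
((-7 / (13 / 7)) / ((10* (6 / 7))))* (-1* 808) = 69286 / 195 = 355.31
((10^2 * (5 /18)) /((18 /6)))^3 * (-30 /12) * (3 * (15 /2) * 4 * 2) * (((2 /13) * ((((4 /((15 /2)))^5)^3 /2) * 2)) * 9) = -1125899906842624 /28330123258125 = -39.74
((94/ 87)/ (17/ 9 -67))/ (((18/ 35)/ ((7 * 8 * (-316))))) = 14554960/ 25491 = 570.98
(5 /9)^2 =25 /81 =0.31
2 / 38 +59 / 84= 1205 / 1596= 0.76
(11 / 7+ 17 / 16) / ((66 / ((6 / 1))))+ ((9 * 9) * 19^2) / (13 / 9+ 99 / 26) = 8430191963 / 1514128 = 5567.69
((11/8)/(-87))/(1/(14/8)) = -77/2784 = -0.03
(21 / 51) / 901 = 7 / 15317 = 0.00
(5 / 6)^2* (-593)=-14825 / 36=-411.81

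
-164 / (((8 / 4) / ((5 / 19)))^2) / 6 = -1025 / 2166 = -0.47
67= 67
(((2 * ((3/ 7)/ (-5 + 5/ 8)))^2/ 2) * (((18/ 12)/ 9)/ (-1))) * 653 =-125376/ 60025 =-2.09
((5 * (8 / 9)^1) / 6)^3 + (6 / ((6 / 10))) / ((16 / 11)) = 1146565 / 157464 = 7.28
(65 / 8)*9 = 73.12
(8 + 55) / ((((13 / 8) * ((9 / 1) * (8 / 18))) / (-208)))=-2016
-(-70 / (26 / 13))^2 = -1225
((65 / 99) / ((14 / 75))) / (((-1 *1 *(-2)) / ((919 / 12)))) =1493375 / 11088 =134.68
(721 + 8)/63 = 81/7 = 11.57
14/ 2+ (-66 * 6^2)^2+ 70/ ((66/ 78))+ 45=62100618/ 11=5645510.73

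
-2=-2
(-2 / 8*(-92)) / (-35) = -23 / 35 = -0.66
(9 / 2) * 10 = 45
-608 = -608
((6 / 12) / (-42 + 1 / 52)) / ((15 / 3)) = -26 / 10915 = -0.00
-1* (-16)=16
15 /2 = 7.50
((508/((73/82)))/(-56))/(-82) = 127/1022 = 0.12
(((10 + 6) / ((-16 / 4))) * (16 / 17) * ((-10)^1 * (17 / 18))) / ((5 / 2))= 128 / 9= 14.22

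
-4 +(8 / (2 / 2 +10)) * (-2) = -60 / 11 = -5.45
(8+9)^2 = 289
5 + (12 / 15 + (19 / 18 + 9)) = 1427 / 90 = 15.86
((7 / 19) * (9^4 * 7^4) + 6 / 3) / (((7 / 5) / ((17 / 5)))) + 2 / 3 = 5623809281 / 399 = 14094760.10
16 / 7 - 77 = -74.71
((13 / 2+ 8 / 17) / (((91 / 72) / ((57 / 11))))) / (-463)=-486324 / 7878871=-0.06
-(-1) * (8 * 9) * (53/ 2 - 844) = -58860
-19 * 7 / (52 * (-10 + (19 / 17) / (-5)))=0.25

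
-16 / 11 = -1.45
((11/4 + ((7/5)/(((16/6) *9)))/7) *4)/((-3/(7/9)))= -2317/810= -2.86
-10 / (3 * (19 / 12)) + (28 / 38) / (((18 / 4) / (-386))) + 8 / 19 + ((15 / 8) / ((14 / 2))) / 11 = -359609 / 5544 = -64.86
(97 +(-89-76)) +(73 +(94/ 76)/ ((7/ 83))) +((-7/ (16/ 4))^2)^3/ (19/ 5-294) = 15466454103/ 790458368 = 19.57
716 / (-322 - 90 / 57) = -3401 / 1537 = -2.21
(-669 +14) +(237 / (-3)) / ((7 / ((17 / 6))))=-28853 / 42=-686.98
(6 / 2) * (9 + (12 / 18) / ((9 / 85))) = 413 / 9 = 45.89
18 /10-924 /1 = -4611 /5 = -922.20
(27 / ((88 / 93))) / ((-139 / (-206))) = 258633 / 6116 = 42.29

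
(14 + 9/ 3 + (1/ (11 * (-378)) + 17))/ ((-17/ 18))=-141371/ 3927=-36.00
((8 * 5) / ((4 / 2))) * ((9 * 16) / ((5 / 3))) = 1728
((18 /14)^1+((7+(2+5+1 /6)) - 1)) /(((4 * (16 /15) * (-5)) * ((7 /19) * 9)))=-11533 /56448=-0.20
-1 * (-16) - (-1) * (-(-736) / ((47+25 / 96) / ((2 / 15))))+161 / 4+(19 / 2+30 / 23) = 144277333 / 2087020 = 69.13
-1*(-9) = 9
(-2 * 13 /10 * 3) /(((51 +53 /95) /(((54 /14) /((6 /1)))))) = -6669 /68572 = -0.10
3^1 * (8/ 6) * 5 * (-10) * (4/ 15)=-160/ 3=-53.33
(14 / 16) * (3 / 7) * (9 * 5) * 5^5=421875 / 8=52734.38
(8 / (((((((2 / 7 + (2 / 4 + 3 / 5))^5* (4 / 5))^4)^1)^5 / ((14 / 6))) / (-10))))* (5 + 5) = -15710582534476454044250852681645023775636476054637631493233520612971709935381037517859031948930237376771401613950729370117187500000000000000000000000000000000000000000000000000000000000000000 / 14265752377621728348383894766568809985123586812582798889955935762407711089055226562730444149024823742974374997290070846980552957020326027024746096726967633550350932997915215606735182908413960319056003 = -0.00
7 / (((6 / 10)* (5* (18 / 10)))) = 35 / 27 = 1.30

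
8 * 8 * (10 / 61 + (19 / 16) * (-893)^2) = 3696974204 / 61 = 60606134.49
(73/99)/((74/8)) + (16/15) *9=9.68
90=90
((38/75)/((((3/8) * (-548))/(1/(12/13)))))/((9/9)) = -247/92475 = -0.00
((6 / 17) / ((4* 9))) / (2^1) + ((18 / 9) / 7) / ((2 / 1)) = 211 / 1428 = 0.15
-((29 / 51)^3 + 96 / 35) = -13588111 / 4642785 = -2.93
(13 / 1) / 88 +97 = 8549 / 88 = 97.15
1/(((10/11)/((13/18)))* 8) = 143/1440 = 0.10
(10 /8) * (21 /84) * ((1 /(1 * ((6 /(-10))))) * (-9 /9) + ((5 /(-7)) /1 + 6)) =365 /168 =2.17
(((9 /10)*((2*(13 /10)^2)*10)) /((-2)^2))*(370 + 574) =7179.12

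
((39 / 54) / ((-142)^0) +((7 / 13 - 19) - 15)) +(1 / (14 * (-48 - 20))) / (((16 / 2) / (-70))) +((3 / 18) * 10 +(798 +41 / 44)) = 537606139 / 700128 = 767.87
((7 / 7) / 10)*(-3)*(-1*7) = 21 / 10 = 2.10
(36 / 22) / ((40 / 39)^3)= 533871 / 352000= 1.52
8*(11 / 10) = 44 / 5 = 8.80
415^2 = 172225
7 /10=0.70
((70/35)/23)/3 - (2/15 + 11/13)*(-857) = 1254977/1495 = 839.45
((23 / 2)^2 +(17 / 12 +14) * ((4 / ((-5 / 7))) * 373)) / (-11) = 384841 / 132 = 2915.46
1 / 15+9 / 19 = 154 / 285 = 0.54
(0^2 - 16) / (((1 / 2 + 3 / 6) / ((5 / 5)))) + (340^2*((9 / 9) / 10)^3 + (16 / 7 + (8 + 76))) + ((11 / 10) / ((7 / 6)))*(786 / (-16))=139.57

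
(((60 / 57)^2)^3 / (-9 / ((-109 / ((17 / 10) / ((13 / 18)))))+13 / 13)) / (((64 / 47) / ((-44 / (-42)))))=3662945000000 / 4180073572731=0.88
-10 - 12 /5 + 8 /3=-146 /15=-9.73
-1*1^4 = -1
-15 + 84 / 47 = -621 / 47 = -13.21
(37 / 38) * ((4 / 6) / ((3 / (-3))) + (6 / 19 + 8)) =8066 / 1083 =7.45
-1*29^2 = -841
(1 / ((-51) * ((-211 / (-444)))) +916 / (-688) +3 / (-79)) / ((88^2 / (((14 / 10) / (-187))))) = 481280331 / 352909923139840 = 0.00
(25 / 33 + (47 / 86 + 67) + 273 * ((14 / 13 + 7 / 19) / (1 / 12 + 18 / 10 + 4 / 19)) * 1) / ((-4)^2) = 22588337 / 1407648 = 16.05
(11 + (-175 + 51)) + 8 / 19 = -2139 / 19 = -112.58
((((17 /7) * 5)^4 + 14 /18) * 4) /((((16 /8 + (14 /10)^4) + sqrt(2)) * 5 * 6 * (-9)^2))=142943474936000 /21964092723279- 73409755000000 * sqrt(2) /65892278169837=4.93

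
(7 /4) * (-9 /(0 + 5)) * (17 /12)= -357 /80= -4.46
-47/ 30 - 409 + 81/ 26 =-407.45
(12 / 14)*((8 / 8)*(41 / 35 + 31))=6756 / 245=27.58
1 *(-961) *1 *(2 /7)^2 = -78.45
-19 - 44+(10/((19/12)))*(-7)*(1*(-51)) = 41643/19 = 2191.74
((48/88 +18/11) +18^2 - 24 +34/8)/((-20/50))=-766.08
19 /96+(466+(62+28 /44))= 528.83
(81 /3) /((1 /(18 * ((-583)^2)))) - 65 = 165185989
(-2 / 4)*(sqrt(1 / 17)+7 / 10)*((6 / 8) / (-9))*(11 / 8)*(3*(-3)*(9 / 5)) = -2079 / 3200- 297*sqrt(17) / 5440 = -0.87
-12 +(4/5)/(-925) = -55504/4625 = -12.00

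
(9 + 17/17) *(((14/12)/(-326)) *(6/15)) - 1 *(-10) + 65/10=16123/978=16.49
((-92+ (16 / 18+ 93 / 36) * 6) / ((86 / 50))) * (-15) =53375 / 86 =620.64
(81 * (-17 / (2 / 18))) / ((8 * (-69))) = 4131 / 184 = 22.45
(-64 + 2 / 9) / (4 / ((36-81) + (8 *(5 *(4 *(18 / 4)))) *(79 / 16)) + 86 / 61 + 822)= -0.08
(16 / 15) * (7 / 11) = 112 / 165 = 0.68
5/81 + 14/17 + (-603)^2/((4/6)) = 1502071217/2754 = 545414.39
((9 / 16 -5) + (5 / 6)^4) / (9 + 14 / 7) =-0.36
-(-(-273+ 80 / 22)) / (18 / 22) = -2963 / 9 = -329.22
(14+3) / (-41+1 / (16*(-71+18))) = -14416 / 34769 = -0.41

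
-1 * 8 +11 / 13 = -93 / 13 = -7.15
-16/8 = -2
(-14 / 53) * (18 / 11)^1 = -252 / 583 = -0.43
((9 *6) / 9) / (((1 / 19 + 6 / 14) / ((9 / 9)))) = 12.47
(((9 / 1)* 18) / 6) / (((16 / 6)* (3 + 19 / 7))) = 567 / 320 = 1.77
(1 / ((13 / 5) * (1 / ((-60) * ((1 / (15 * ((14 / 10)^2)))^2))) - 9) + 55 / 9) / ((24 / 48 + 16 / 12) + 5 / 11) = 46677730 / 17536989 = 2.66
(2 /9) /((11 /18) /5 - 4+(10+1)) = 20 /641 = 0.03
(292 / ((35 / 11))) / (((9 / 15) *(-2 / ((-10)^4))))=-16060000 / 21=-764761.90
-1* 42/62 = -21/31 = -0.68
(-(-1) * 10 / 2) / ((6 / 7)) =5.83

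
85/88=0.97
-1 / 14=-0.07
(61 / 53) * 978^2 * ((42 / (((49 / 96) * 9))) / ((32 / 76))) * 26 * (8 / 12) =414342337.55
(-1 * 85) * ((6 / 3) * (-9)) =1530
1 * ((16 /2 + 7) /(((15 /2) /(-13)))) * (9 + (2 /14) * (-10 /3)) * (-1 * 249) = 386282 /7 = 55183.14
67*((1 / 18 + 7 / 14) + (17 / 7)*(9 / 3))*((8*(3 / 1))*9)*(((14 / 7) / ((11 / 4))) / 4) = 1588704 / 77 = 20632.52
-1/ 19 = -0.05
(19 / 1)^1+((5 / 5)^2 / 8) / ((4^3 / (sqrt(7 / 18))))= 19.00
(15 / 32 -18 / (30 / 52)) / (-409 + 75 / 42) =34419 / 456080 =0.08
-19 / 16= -1.19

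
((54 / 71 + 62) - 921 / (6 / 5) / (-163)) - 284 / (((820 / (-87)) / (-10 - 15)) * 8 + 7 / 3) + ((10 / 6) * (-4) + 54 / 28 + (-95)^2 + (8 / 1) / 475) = 2426984273248978 / 268630450725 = 9034.66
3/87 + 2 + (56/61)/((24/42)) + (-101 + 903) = 1425179/1769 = 805.64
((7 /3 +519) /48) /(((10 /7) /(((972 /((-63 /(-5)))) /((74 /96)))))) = 28152 /37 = 760.86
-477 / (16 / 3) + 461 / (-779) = -1122125 / 12464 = -90.03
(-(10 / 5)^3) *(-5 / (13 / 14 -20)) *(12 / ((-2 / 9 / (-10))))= -100800 / 89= -1132.58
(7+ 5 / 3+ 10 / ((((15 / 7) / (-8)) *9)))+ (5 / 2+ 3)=541 / 54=10.02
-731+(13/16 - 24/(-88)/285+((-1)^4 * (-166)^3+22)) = -76494069999/16720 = -4575004.19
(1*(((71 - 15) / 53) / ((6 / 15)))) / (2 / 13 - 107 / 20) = -5200 / 10229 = -0.51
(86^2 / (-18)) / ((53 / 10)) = -36980 / 477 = -77.53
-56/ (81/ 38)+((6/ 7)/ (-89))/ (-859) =-26.27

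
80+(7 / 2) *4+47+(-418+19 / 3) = -812 / 3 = -270.67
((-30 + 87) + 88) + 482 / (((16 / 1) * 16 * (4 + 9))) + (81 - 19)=344689 / 1664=207.14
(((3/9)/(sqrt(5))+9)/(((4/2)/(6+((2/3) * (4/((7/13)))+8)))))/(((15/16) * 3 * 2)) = 1592 * sqrt(5)/14175+1592/105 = 15.41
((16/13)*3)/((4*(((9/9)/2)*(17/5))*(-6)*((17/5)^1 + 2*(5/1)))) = -100/14807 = -0.01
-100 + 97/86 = -8503/86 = -98.87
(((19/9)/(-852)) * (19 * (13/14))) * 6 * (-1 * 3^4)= 21.25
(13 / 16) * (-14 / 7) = -13 / 8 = -1.62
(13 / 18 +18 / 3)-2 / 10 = 587 / 90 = 6.52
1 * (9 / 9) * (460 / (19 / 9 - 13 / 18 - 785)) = -1656 / 2821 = -0.59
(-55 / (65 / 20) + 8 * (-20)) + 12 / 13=-176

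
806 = 806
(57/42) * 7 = 19/2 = 9.50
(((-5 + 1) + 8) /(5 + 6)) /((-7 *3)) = -4 /231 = -0.02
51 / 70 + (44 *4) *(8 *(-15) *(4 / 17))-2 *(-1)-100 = -6029353 / 1190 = -5066.68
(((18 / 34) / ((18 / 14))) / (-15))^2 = 49 / 65025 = 0.00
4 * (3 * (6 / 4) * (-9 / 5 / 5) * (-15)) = 486 / 5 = 97.20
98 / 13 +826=10836 / 13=833.54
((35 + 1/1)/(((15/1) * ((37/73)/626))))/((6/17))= 1553732/185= 8398.55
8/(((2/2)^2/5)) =40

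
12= 12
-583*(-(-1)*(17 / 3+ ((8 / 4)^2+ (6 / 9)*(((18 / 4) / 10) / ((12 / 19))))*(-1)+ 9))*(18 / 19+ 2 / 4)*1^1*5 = -39215495 / 912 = -42999.45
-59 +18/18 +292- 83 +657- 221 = 587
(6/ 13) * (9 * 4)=216/ 13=16.62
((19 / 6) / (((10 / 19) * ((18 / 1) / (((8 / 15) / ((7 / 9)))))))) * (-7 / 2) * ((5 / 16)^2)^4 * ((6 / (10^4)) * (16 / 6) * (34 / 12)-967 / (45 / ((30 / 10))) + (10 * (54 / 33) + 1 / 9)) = 53594411975 / 15307263442944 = 0.00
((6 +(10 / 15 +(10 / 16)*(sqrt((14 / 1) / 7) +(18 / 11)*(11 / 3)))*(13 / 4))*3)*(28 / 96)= 455*sqrt(2) / 256 +6839 / 384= 20.32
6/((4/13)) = 39/2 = 19.50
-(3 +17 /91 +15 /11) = -4555 /1001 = -4.55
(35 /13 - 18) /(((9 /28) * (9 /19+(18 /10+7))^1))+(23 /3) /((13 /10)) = 78550 /103077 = 0.76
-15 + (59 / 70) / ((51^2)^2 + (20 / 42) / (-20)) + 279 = 375062742297 / 1420692205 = 264.00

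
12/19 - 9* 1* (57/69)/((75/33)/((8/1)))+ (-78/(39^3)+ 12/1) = -224996002/16616925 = -13.54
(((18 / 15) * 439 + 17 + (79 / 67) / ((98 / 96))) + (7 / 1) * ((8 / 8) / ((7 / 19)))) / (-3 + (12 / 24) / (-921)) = -187.95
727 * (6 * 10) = 43620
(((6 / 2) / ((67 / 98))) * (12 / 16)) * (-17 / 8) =-7497 / 1072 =-6.99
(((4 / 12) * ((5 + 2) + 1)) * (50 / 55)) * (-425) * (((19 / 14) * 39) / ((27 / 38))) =-159562000 / 2079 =-76749.40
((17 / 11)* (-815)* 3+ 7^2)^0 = 1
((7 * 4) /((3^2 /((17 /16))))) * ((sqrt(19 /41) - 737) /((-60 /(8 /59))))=87703 /15930 - 119 * sqrt(779) /653130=5.50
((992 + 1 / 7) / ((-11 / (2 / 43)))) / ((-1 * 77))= 13890 / 254947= 0.05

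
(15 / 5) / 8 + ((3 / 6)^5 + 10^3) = 32013 / 32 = 1000.41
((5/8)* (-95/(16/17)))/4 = -8075/512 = -15.77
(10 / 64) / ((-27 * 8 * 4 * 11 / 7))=-35 / 304128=-0.00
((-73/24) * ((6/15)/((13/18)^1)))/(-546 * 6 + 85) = 219/414830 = 0.00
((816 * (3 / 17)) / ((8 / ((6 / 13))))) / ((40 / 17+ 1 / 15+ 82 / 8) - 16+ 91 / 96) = -3.49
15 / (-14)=-15 / 14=-1.07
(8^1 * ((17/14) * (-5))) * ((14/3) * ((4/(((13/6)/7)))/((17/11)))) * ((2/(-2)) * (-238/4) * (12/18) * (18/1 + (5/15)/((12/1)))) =-475742960/351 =-1355393.05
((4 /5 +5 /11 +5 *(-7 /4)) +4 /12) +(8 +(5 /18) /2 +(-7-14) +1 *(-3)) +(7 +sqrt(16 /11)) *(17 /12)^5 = 1419857 *sqrt(11) /684288 +231554513 /13685760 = 23.80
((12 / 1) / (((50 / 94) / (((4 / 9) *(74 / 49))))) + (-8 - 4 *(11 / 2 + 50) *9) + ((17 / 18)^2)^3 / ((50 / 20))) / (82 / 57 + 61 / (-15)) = 787903467993457 / 1040235527520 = 757.43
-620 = -620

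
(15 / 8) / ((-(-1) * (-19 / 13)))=-195 / 152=-1.28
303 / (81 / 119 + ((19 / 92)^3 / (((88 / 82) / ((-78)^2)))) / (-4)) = -411798247168 / 16041704583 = -25.67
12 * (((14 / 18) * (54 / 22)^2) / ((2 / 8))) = 27216 / 121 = 224.93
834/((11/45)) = 37530/11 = 3411.82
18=18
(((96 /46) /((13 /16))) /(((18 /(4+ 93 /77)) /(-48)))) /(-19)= 821248 /437437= 1.88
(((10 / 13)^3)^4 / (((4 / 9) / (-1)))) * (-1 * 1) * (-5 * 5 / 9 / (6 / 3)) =-3125000000000 / 23298085122481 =-0.13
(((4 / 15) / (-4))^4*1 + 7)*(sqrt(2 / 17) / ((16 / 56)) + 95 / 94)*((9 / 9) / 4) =841643 / 475875 + 310079*sqrt(34) / 860625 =3.87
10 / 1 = 10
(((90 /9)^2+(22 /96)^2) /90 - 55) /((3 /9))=-11174279 /69120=-161.66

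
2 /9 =0.22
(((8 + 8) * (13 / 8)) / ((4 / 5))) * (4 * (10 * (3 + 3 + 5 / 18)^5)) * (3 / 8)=5987914332725 / 1259712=4753399.45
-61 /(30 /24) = -244 /5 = -48.80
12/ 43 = 0.28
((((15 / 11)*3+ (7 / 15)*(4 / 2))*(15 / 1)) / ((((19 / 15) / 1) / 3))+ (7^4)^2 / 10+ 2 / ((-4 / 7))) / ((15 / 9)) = 1807813716 / 5225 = 345993.06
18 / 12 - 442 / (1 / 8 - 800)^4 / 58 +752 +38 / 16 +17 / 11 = 3240903799980524206729 / 4278870184362191352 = 757.42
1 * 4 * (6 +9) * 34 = 2040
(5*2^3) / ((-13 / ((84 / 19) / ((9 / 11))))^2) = 3794560 / 549081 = 6.91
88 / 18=44 / 9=4.89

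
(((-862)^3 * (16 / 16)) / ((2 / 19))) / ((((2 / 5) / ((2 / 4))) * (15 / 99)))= -50199495357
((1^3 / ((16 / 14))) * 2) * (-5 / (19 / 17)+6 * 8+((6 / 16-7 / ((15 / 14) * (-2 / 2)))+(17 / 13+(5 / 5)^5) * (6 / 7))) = 10874581 / 118560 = 91.72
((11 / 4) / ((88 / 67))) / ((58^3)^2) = 67 / 1218198161408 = 0.00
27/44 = 0.61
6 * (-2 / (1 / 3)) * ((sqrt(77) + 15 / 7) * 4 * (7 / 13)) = -1008 * sqrt(77) / 13 - 2160 / 13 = -846.55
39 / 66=13 / 22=0.59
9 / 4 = 2.25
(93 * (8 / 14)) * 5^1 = 1860 / 7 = 265.71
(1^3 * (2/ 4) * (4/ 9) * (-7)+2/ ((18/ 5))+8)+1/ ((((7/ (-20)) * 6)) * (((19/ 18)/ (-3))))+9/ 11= 13418/ 1463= 9.17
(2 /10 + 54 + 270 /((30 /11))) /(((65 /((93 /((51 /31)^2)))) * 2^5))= 11409953 /4508400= 2.53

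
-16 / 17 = -0.94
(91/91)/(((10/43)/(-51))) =-2193/10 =-219.30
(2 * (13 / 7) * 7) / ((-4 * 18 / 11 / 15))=-715 / 12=-59.58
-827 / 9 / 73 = -827 / 657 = -1.26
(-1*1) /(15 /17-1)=17 /2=8.50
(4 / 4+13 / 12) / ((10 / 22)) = 55 / 12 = 4.58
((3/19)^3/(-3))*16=-144/6859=-0.02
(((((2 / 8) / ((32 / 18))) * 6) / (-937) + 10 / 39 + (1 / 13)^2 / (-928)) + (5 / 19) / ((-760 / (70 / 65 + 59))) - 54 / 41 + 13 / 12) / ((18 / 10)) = 7840743875 / 14681455164792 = 0.00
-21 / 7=-3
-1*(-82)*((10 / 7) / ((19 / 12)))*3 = 29520 / 133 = 221.95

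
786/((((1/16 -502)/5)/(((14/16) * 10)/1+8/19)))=-3652280/50863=-71.81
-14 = -14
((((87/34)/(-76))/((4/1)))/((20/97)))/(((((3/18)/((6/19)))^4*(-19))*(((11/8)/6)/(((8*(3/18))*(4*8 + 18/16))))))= 46952300592/8797579747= 5.34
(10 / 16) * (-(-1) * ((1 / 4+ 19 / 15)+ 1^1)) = 151 / 96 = 1.57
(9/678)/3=1/226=0.00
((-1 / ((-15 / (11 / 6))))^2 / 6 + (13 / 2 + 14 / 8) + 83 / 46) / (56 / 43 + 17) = 483385919 / 879708600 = 0.55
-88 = -88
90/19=4.74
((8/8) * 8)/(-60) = -2/15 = -0.13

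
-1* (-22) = 22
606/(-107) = -606/107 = -5.66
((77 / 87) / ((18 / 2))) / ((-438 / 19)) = -1463 / 342954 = -0.00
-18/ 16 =-9/ 8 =-1.12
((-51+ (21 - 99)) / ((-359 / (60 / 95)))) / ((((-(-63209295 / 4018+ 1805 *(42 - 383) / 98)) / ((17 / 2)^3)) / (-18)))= -701591139 / 6155952500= -0.11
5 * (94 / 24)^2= 11045 / 144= 76.70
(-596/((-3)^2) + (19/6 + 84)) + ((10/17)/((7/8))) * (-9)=31903/2142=14.89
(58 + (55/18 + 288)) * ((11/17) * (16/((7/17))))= 552904/63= 8776.25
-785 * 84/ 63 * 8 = -25120/ 3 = -8373.33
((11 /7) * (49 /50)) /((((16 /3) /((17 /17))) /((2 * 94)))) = 10857 /200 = 54.28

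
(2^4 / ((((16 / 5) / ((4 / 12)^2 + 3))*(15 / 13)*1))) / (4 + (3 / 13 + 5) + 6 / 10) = 23660 / 17253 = 1.37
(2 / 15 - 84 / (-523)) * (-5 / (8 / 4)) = -1153 / 1569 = -0.73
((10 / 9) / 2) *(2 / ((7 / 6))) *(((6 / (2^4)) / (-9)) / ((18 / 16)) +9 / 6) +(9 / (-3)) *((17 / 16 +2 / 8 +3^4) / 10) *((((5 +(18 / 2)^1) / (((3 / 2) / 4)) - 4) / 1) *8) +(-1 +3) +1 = -3731204 / 567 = -6580.61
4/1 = 4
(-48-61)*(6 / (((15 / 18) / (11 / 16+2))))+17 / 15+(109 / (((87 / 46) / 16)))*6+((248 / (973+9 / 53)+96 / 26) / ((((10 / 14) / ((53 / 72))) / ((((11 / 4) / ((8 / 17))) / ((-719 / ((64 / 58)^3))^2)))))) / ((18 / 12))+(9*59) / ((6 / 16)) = 15851640373432784929653127 / 3274676936422833312540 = 4840.67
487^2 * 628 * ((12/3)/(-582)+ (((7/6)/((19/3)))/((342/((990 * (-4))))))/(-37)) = 29394623402992/3886887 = 7562510.41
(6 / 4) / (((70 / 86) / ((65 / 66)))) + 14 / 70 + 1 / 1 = 3.01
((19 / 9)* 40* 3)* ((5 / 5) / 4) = 190 / 3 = 63.33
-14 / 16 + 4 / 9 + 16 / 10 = 421 / 360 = 1.17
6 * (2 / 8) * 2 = 3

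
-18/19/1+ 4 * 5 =362/19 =19.05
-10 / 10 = -1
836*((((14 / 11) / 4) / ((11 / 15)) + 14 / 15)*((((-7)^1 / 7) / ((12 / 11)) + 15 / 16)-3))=-1225861 / 360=-3405.17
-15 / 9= -5 / 3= -1.67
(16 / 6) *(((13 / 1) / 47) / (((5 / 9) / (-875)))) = -54600 / 47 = -1161.70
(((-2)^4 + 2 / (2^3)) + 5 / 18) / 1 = 595 / 36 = 16.53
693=693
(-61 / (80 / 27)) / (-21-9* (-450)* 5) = -549 / 539440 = -0.00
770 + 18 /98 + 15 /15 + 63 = 40875 /49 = 834.18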